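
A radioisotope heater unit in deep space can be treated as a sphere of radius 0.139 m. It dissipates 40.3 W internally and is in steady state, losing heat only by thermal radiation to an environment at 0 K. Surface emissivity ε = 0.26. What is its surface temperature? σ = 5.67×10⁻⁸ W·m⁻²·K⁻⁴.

T ≈ 326 K

Steady state: internal power = radiated power, P = εσA T⁴.
Radiating area A = 4πr² = 0.2428 m².
T⁴ = P/(εσA) = 40.3/(0.26·5.67×10⁻⁸·0.2428) = 1.126×10¹⁰ K⁴.
T = (1.126×10¹⁰)^(1/4).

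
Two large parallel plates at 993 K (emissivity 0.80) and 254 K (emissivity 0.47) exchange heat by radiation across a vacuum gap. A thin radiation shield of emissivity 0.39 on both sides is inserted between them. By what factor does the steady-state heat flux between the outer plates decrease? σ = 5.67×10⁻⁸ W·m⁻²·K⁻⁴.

factor ≈ 2.74

Without shield: q₀ = σΔ(T⁴)/(1/ε₁+1/ε₂−1) with denominator 2.378.
With shield the two gaps are in series; the resistances add: (1/ε₁+1/ε_s−1)+(1/ε_s+1/ε₂−1) = 2.814+3.692 = 6.506.
Heat-flux ratio q₀/q = 6.506/2.378.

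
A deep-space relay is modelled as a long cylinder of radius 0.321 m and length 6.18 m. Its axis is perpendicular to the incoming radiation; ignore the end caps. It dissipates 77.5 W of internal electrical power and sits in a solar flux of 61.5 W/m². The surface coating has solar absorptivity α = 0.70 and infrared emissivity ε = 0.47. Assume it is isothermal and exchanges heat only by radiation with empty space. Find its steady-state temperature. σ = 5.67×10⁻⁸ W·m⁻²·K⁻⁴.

T ≈ 165 K

At steady state, absorbed solar power + internal power = radiated power.
Absorbed: α·S·A_cross = 0.70·61.5·3.968 = 170.8 W (cross-section 2rL).
Total input = 170.8 + 77.5 = 248.3 W.
Radiated: εσ·A_surf·T⁴ with A_surf = 2πrL = 12.46 m².
T⁴ = 248.3/(0.47·5.67×10⁻⁸·12.46) = 7.475×10⁸ K⁴.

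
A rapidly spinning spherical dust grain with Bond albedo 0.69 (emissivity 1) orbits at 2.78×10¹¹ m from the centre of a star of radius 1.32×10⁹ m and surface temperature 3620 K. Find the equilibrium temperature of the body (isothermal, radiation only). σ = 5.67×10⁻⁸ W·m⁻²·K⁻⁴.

T ≈ 132 K

The star's surface emits σT_*⁴; at distance d the flux is S = σT_*⁴(R_*/d)².
S = 5.67×10⁻⁸·(3620)⁴·(1.32×10⁹/2.78×10¹¹)² = 219.5 W/m².
For an isothermal sphere T⁴ = (1−a)S/(4σ) = 3.001×10⁸ K⁴.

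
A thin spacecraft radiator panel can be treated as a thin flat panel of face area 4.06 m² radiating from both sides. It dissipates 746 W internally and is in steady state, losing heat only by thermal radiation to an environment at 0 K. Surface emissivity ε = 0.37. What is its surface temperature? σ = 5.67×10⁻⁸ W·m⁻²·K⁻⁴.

Steady state: internal power = radiated power, P = εσA T⁴.
Radiating area A = 2·4.06 = 8.120 m².
T⁴ = P/(εσA) = 746/(0.37·5.67×10⁻⁸·8.120) = 4.379×10⁹ K⁴.
T = (4.379×10⁹)^(1/4).

T ≈ 257 K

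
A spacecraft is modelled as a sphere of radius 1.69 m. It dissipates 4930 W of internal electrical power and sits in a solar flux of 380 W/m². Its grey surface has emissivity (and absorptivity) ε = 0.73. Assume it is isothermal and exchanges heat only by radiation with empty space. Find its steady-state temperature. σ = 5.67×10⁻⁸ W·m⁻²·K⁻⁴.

At steady state, absorbed solar power + internal power = radiated power.
Absorbed: α·S·A_cross = 0.73·380·8.973 = 2489 W (cross-section πr²).
Total input = 2489 + 4930 = 7419 W.
Radiated: εσ·A_surf·T⁴ with A_surf = 4πr² = 35.89 m².
T⁴ = 7419/(0.73·5.67×10⁻⁸·35.89) = 4.994×10⁹ K⁴.

T ≈ 266 K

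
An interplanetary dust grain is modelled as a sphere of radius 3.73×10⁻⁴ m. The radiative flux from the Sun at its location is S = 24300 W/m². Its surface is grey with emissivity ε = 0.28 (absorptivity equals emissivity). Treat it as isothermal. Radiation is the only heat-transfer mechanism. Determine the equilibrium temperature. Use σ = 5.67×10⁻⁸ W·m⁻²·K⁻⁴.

At equilibrium, absorbed power = emitted power.
Absorbing cross-section = πr² = 4.371×10⁻⁷ m²; emitting surface = 4πr² = 1.748×10⁻⁶ m² (ratio 4).
εS·A_cross = εσ·A_surf·T⁴  ⇒  T⁴ = S/(4σ)   (ε cancels).
T⁴ = 24300/(4·5.67×10⁻⁸) = 1.071×10¹¹ K⁴.
T = (1.071×10¹¹)^(1/4).

T ≈ 572 K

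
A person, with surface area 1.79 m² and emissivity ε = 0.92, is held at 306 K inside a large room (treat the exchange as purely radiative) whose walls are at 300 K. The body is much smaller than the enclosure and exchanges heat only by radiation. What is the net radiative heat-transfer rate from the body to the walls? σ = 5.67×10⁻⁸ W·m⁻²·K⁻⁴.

P_net ≈ 62.3 W

For a small grey body in a large enclosure: P_net = εσA(T_body⁴ − T_wall⁴).
A = 1.79 m²; T_body⁴ − T_wall⁴ = 8.768×10⁹ − 8.100×10⁹ = 6.677×10⁸ K⁴.
|P_net| = 0.92·5.67×10⁻⁸·1.790·6.677×10⁸.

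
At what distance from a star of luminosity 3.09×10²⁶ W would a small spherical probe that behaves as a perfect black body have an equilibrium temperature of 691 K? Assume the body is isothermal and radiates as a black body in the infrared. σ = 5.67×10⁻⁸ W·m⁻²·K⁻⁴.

d ≈ 2.18×10¹⁰ m

For an isothermal black-emitting sphere, (1−a)S·πr² = σ·4πr²·T⁴ ⇒ S = 4σT⁴/(1−a).
S = 4·5.67×10⁻⁸·(691)⁴/1.00 = 51710 W/m².
Flux falls as S = L/(4πd²), so d = √(L/(4πS)) = √(3.09×10²⁶/(4π·51710)).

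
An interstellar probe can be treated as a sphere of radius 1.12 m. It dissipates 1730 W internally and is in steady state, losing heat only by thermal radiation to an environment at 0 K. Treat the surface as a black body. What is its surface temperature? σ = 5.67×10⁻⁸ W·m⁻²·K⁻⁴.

T ≈ 210 K

Steady state: internal power = radiated power, P = εσA T⁴.
Radiating area A = 4πr² = 15.76 m².
T⁴ = P/(εσA) = 1730/(1.0·5.67×10⁻⁸·15.76) = 1.936×10⁹ K⁴.
T = (1.936×10⁹)^(1/4).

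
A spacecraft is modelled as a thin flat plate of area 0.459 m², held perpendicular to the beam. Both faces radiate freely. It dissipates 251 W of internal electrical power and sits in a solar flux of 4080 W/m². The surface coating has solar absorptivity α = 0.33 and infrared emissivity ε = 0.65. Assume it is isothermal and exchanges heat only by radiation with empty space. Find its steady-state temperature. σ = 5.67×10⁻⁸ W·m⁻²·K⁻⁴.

At steady state, absorbed solar power + internal power = radiated power.
Absorbed: α·S·A_cross = 0.33·4080·0.4590 = 618.0 W (cross-section A).
Total input = 618.0 + 251 = 869.0 W.
Radiated: εσ·A_surf·T⁴ with A_surf = 2A = 0.9180 m².
T⁴ = 869.0/(0.65·5.67×10⁻⁸·0.9180) = 2.568×10¹⁰ K⁴.

T ≈ 400 K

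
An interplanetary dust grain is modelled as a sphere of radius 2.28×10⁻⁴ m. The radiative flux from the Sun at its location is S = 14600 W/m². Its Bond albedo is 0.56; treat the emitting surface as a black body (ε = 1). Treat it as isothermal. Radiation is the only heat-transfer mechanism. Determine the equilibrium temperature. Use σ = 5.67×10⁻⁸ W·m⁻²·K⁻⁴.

At equilibrium, absorbed power = emitted power.
Absorbing cross-section = πr² = 1.633×10⁻⁷ m²; emitting surface = 4πr² = 6.533×10⁻⁷ m² (ratio 4).
(1−a)S·A_cross = εσ·A_surf·T⁴  ⇒  T⁴ = (1−a)S/(4σ).
T⁴ = 0.440·14600/(4·5.67×10⁻⁸) = 2.832×10¹⁰ K⁴.
T = (2.832×10¹⁰)^(1/4).

T ≈ 410 K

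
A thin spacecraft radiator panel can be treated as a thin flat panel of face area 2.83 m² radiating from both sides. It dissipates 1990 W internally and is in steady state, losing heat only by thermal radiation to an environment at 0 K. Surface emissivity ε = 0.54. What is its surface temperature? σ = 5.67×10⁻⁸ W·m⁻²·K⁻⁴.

Steady state: internal power = radiated power, P = εσA T⁴.
Radiating area A = 2·2.83 = 5.660 m².
T⁴ = P/(εσA) = 1990/(0.54·5.67×10⁻⁸·5.660) = 1.148×10¹⁰ K⁴.
T = (1.148×10¹⁰)^(1/4).

T ≈ 327 K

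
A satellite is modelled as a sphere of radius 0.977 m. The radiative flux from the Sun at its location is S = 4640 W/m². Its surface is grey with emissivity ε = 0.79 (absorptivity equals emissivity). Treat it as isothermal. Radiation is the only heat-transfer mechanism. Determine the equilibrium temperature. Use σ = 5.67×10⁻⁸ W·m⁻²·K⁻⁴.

At equilibrium, absorbed power = emitted power.
Absorbing cross-section = πr² = 2.999 m²; emitting surface = 4πr² = 11.99 m² (ratio 4).
εS·A_cross = εσ·A_surf·T⁴  ⇒  T⁴ = S/(4σ)   (ε cancels).
T⁴ = 4640/(4·5.67×10⁻⁸) = 2.046×10¹⁰ K⁴.
T = (2.046×10¹⁰)^(1/4).

T ≈ 378 K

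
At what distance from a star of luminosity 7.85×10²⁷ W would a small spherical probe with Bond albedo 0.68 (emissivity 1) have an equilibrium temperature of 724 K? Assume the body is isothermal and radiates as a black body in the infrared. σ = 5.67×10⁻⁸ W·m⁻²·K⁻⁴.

For an isothermal black-emitting sphere, (1−a)S·πr² = σ·4πr²·T⁴ ⇒ S = 4σT⁴/(1−a).
S = 4·5.67×10⁻⁸·(724)⁴/0.320 = 1.947×10⁵ W/m².
Flux falls as S = L/(4πd²), so d = √(L/(4πS)) = √(7.85×10²⁷/(4π·1.947×10⁵)).

d ≈ 5.66×10¹⁰ m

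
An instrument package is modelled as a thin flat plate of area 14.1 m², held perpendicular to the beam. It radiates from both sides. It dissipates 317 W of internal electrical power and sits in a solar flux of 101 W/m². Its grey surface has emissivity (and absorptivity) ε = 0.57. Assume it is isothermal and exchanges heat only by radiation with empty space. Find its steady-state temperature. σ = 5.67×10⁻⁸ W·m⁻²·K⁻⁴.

T ≈ 188 K

At steady state, absorbed solar power + internal power = radiated power.
Absorbed: α·S·A_cross = 0.57·101·14.10 = 811.7 W (cross-section A).
Total input = 811.7 + 317 = 1129 W.
Radiated: εσ·A_surf·T⁴ with A_surf = 2A = 28.20 m².
T⁴ = 1129/(0.57·5.67×10⁻⁸·28.20) = 1.238×10⁹ K⁴.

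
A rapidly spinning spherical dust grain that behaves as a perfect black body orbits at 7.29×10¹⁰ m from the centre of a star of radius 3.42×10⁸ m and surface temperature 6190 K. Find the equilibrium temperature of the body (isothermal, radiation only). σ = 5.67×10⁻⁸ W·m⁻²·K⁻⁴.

The star's surface emits σT_*⁴; at distance d the flux is S = σT_*⁴(R_*/d)².
S = 5.67×10⁻⁸·(6190)⁴·(3.42×10⁸/7.29×10¹⁰)² = 1832 W/m².
For an isothermal sphere T⁴ = (1−a)S/(4σ) = 8.078×10⁹ K⁴.

T ≈ 300 K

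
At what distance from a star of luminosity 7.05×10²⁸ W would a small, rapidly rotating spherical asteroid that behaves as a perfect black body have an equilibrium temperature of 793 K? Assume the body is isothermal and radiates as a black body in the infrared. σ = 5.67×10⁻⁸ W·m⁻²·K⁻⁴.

For an isothermal black-emitting sphere, (1−a)S·πr² = σ·4πr²·T⁴ ⇒ S = 4σT⁴/(1−a).
S = 4·5.67×10⁻⁸·(793)⁴/1.00 = 89690 W/m².
Flux falls as S = L/(4πd²), so d = √(L/(4πS)) = √(7.05×10²⁸/(4π·89690)).

d ≈ 2.50×10¹¹ m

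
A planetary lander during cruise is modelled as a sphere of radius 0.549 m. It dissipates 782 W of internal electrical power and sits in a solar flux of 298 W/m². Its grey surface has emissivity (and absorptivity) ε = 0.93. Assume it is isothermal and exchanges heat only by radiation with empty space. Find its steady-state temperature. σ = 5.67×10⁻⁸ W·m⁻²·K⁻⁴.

T ≈ 269 K

At steady state, absorbed solar power + internal power = radiated power.
Absorbed: α·S·A_cross = 0.93·298·0.9469 = 262.4 W (cross-section πr²).
Total input = 262.4 + 782 = 1044 W.
Radiated: εσ·A_surf·T⁴ with A_surf = 4πr² = 3.788 m².
T⁴ = 1044/(0.93·5.67×10⁻⁸·3.788) = 5.229×10⁹ K⁴.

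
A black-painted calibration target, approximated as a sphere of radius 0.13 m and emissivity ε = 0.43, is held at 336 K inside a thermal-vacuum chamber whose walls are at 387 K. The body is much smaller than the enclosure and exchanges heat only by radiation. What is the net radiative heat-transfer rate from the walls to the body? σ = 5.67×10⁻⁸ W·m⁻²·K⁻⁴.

P_net ≈ 50.1 W

For a small grey body in a large enclosure: P_net = εσA(T_body⁴ − T_wall⁴).
A = 4πr² = 0.2124 m²; T_body⁴ − T_wall⁴ = 1.275×10¹⁰ − 2.243×10¹⁰ = -9.685×10⁹ K⁴.
|P_net| = 0.43·5.67×10⁻⁸·0.2124·9.685×10⁹.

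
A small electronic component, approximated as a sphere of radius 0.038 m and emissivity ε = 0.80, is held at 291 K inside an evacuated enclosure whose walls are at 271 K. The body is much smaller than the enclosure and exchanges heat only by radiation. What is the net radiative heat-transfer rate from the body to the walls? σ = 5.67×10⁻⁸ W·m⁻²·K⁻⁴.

For a small grey body in a large enclosure: P_net = εσA(T_body⁴ − T_wall⁴).
A = 4πr² = 0.01815 m²; T_body⁴ − T_wall⁴ = 7.171×10⁹ − 5.394×10⁹ = 1.777×10⁹ K⁴.
|P_net| = 0.80·5.67×10⁻⁸·0.01815·1.777×10⁹.

P_net ≈ 1.46 W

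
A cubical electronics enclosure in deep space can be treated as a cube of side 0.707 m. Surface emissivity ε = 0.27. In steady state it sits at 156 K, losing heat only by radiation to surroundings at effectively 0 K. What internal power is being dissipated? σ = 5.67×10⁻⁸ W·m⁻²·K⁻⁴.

P ≈ 27.2 W

Steady state: P = εσA T⁴.
A = 6L² = 2.999 m²; T⁴ = (156)⁴ = 5.922×10⁸ K⁴.
P = 0.27 × 5.67×10⁻⁸ × 2.999 × 5.922×10⁸.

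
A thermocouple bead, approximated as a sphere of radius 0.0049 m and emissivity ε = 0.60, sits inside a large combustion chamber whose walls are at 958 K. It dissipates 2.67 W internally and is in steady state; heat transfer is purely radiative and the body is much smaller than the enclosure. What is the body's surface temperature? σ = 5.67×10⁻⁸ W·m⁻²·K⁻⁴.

For a small grey body in a large enclosure, net radiated power = εσA(T⁴ − T_w⁴).
Steady state: P = εσA(T⁴ − T_w⁴) with A = 4πr² = 3.017×10⁻⁴ m².
T⁴ = P/(εσA) + T_w⁴ = 2.67/(0.60·5.67×10⁻⁸·3.017×10⁻⁴) + (958)⁴
    = 2.601×10¹¹ + 8.423×10¹¹ = 1.102×10¹² K⁴.

T ≈ 1020 K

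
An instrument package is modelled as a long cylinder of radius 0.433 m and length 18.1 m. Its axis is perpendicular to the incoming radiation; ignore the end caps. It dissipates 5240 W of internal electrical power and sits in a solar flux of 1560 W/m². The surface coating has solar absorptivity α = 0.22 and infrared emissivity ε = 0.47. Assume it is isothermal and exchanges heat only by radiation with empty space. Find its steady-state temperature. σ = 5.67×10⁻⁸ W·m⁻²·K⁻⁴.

T ≈ 300 K

At steady state, absorbed solar power + internal power = radiated power.
Absorbed: α·S·A_cross = 0.22·1560·15.67 = 5380 W (cross-section 2rL).
Total input = 5380 + 5240 = 10620 W.
Radiated: εσ·A_surf·T⁴ with A_surf = 2πrL = 49.24 m².
T⁴ = 10620/(0.47·5.67×10⁻⁸·49.24) = 8.092×10⁹ K⁴.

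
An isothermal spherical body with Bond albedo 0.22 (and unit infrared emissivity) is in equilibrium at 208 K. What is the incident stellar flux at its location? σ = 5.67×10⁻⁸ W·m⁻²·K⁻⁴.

(1−a)S·πr² = σ·4πr²·T⁴ ⇒ S = 4σT⁴/(1−a).
S = 4·5.67×10⁻⁸·1.872×10⁹/0.780.

S ≈ 544 W/m²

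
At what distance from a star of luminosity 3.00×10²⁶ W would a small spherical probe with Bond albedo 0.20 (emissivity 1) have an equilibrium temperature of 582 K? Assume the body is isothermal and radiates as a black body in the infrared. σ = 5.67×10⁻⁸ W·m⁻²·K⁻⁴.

For an isothermal black-emitting sphere, (1−a)S·πr² = σ·4πr²·T⁴ ⇒ S = 4σT⁴/(1−a).
S = 4·5.67×10⁻⁸·(582)⁴/0.800 = 32530 W/m².
Flux falls as S = L/(4πd²), so d = √(L/(4πS)) = √(3.00×10²⁶/(4π·32530)).

d ≈ 2.71×10¹⁰ m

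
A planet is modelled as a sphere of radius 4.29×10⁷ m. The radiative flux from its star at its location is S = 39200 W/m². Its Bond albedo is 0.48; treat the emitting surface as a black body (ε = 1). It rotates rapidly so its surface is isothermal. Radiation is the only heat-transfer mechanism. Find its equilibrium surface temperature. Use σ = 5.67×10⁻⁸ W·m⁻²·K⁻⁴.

At equilibrium, absorbed power = emitted power.
Absorbing cross-section = πr² = 5.782×10¹⁵ m²; emitting surface = 4πr² = 2.313×10¹⁶ m² (ratio 4).
(1−a)S·A_cross = εσ·A_surf·T⁴  ⇒  T⁴ = (1−a)S/(4σ).
T⁴ = 0.520·39200/(4·5.67×10⁻⁸) = 8.988×10¹⁰ K⁴.
T = (8.988×10¹⁰)^(1/4).

T ≈ 548 K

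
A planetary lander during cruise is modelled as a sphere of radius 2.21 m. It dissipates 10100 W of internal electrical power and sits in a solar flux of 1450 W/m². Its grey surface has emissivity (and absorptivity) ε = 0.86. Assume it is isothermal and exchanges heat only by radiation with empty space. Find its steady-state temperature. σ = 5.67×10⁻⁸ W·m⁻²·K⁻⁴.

At steady state, absorbed solar power + internal power = radiated power.
Absorbed: α·S·A_cross = 0.86·1450·15.34 = 19130 W (cross-section πr²).
Total input = 19130 + 10100 = 29230 W.
Radiated: εσ·A_surf·T⁴ with A_surf = 4πr² = 61.38 m².
T⁴ = 29230/(0.86·5.67×10⁻⁸·61.38) = 9.768×10⁹ K⁴.

T ≈ 314 K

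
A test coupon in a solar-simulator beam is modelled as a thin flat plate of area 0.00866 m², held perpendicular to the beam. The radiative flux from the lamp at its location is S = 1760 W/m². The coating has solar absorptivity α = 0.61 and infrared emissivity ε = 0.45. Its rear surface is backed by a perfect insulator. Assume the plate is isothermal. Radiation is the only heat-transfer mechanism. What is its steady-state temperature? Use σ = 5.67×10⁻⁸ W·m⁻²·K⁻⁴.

At equilibrium, absorbed power = emitted power.
Absorbing cross-section = A = 0.008660 m²; emitting surface = A = 0.008660 m² (ratio 1).
αS·A_cross = εσ·A_surf·T⁴  ⇒  T⁴ = αS/(ε·1σ).
T⁴ = 0.610·1760/(0.45·1·5.67×10⁻⁸) = 4.208×10¹⁰ K⁴.
T = (4.208×10¹⁰)^(1/4).

T ≈ 453 K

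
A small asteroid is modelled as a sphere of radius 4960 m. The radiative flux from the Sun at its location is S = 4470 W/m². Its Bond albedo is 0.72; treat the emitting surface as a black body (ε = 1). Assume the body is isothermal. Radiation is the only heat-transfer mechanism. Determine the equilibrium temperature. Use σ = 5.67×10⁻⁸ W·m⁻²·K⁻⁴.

T ≈ 273 K

At equilibrium, absorbed power = emitted power.
Absorbing cross-section = πr² = 7.729×10⁷ m²; emitting surface = 4πr² = 3.092×10⁸ m² (ratio 4).
(1−a)S·A_cross = εσ·A_surf·T⁴  ⇒  T⁴ = (1−a)S/(4σ).
T⁴ = 0.280·4470/(4·5.67×10⁻⁸) = 5.519×10⁹ K⁴.
T = (5.519×10⁹)^(1/4).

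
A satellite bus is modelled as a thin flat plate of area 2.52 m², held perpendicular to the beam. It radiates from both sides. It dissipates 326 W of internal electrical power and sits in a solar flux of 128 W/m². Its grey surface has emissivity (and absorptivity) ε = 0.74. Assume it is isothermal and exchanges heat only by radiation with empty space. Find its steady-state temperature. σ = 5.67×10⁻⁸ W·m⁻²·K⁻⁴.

T ≈ 227 K

At steady state, absorbed solar power + internal power = radiated power.
Absorbed: α·S·A_cross = 0.74·128·2.520 = 238.7 W (cross-section A).
Total input = 238.7 + 326 = 564.7 W.
Radiated: εσ·A_surf·T⁴ with A_surf = 2A = 5.040 m².
T⁴ = 564.7/(0.74·5.67×10⁻⁸·5.040) = 2.670×10⁹ K⁴.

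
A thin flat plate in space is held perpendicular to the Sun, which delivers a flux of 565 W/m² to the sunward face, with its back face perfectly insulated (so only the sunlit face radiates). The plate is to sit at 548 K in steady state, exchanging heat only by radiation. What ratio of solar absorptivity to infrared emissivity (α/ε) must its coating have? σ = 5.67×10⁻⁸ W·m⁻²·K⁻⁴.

α/ε ≈ 9.05

Balance: αS·A = εσ·1A·T⁴ ⇒ α/ε = σT⁴/S.
α/ε = 5.67×10⁻⁸·(548)⁴/565 = 5.67×10⁻⁸·9.018×10¹⁰/565.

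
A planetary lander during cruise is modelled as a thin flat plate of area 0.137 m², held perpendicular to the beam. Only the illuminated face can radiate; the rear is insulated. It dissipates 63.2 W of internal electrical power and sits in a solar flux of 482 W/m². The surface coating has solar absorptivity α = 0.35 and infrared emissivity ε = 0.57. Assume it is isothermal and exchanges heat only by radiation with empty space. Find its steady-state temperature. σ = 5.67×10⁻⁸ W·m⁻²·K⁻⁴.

T ≈ 374 K

At steady state, absorbed solar power + internal power = radiated power.
Absorbed: α·S·A_cross = 0.35·482·0.1370 = 23.11 W (cross-section A).
Total input = 23.11 + 63.2 = 86.31 W.
Radiated: εσ·A_surf·T⁴ with A_surf = A = 0.1370 m².
T⁴ = 86.31/(0.57·5.67×10⁻⁸·0.1370) = 1.949×10¹⁰ K⁴.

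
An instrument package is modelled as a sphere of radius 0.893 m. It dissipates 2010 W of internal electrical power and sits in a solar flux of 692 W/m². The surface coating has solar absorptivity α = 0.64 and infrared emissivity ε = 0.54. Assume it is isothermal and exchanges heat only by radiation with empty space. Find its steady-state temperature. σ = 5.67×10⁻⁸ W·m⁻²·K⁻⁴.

T ≈ 318 K

At steady state, absorbed solar power + internal power = radiated power.
Absorbed: α·S·A_cross = 0.64·692·2.505 = 1110 W (cross-section πr²).
Total input = 1110 + 2010 = 3120 W.
Radiated: εσ·A_surf·T⁴ with A_surf = 4πr² = 10.02 m².
T⁴ = 3120/(0.54·5.67×10⁻⁸·10.02) = 1.017×10¹⁰ K⁴.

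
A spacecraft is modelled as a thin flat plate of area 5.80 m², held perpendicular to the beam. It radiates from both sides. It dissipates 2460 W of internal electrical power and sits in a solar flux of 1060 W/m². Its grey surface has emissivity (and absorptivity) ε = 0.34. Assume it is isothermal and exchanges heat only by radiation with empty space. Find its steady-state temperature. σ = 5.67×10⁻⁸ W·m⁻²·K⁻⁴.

T ≈ 378 K

At steady state, absorbed solar power + internal power = radiated power.
Absorbed: α·S·A_cross = 0.34·1060·5.800 = 2090 W (cross-section A).
Total input = 2090 + 2460 = 4550 W.
Radiated: εσ·A_surf·T⁴ with A_surf = 2A = 11.60 m².
T⁴ = 4550/(0.34·5.67×10⁻⁸·11.60) = 2.035×10¹⁰ K⁴.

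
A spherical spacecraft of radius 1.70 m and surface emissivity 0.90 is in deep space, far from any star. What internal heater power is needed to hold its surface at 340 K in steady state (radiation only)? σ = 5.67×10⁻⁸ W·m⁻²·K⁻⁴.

P ≈ 24800 W

P = εσ·4πr²·T⁴.
4πr² = 36.32 m²; T⁴ = 1.336×10¹⁰ K⁴.
P = 0.90·5.67×10⁻⁸·36.32·1.336×10¹⁰.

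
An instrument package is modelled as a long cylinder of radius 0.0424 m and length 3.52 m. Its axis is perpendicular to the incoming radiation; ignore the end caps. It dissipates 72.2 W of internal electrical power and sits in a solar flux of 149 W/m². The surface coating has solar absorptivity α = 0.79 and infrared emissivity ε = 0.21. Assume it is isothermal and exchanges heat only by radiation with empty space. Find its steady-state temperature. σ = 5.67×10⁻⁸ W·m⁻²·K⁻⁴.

At steady state, absorbed solar power + internal power = radiated power.
Absorbed: α·S·A_cross = 0.79·149·0.2985 = 35.14 W (cross-section 2rL).
Total input = 35.14 + 72.2 = 107.3 W.
Radiated: εσ·A_surf·T⁴ with A_surf = 2πrL = 0.9378 m².
T⁴ = 107.3/(0.21·5.67×10⁻⁸·0.9378) = 9.613×10⁹ K⁴.

T ≈ 313 K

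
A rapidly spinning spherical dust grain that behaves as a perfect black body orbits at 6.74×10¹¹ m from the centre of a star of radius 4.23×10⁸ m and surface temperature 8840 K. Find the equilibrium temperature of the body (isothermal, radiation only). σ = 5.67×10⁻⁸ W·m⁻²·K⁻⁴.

T ≈ 157 K

The star's surface emits σT_*⁴; at distance d the flux is S = σT_*⁴(R_*/d)².
S = 5.67×10⁻⁸·(8840)⁴·(4.23×10⁸/6.74×10¹¹)² = 136.4 W/m².
For an isothermal sphere T⁴ = (1−a)S/(4σ) = 6.013×10⁸ K⁴.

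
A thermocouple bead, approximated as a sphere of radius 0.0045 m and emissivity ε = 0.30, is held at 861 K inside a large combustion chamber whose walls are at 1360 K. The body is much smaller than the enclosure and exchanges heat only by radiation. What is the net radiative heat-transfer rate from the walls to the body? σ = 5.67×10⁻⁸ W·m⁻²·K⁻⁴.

For a small grey body in a large enclosure: P_net = εσA(T_body⁴ − T_wall⁴).
A = 4πr² = 2.545×10⁻⁴ m²; T_body⁴ − T_wall⁴ = 5.496×10¹¹ − 3.421×10¹² = -2.871×10¹² K⁴.
|P_net| = 0.30·5.67×10⁻⁸·2.545×10⁻⁴·2.871×10¹².

P_net ≈ 12.4 W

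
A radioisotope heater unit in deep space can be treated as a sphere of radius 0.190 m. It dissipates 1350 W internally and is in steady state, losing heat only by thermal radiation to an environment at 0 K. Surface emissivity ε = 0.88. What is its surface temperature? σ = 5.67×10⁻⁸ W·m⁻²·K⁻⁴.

T ≈ 494 K

Steady state: internal power = radiated power, P = εσA T⁴.
Radiating area A = 4πr² = 0.4536 m².
T⁴ = P/(εσA) = 1350/(0.88·5.67×10⁻⁸·0.4536) = 5.964×10¹⁰ K⁴.
T = (5.964×10¹⁰)^(1/4).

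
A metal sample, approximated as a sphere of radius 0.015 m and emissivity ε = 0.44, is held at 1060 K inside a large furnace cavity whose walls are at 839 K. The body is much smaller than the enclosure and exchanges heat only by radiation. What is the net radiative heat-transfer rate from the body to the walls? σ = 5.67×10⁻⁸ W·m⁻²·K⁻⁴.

P_net ≈ 54.1 W

For a small grey body in a large enclosure: P_net = εσA(T_body⁴ − T_wall⁴).
A = 4πr² = 0.002827 m²; T_body⁴ − T_wall⁴ = 1.262×10¹² − 4.955×10¹¹ = 7.670×10¹¹ K⁴.
|P_net| = 0.44·5.67×10⁻⁸·0.002827·7.670×10¹¹.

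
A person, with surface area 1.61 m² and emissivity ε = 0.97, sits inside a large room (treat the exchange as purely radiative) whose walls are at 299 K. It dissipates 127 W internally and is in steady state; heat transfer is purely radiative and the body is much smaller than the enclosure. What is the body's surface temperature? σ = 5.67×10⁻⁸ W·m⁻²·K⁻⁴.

For a small grey body in a large enclosure, net radiated power = εσA(T⁴ − T_w⁴).
Steady state: P = εσA(T⁴ − T_w⁴) with A = 1.61 m².
T⁴ = P/(εσA) + T_w⁴ = 127/(0.97·5.67×10⁻⁸·1.610) + (299)⁴
    = 1.434×10⁹ + 7.993×10⁹ = 9.427×10⁹ K⁴.

T ≈ 312 K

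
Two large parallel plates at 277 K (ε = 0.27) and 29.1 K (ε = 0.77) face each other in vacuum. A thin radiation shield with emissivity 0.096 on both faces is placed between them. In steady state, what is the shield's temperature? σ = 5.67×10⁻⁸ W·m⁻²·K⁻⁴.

In steady state the net flux on the hot side equals that on the cold side.
σ(T₁⁴−T_s⁴)/D₁ = σ(T_s⁴−T₂⁴)/D₂, with D₁ = 1/ε₁+1/ε_s−1 = 13.12, D₂ = 1/ε_s+1/ε₂−1 = 10.72.
Solve for T_s⁴: T_s⁴ = (D₂·T₁⁴ + D₁·T₂⁴)/(D₁+D₂) = 2.647×10⁹ K⁴.

T_s ≈ 227 K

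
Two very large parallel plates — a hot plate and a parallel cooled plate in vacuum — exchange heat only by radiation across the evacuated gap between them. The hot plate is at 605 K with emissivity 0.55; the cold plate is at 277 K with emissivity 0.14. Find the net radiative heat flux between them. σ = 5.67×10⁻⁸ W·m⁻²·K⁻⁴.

q ≈ 912 W/m²

For two infinite grey parallel plates, q = σ(T₁⁴ − T₂⁴)/(1/ε₁ + 1/ε₂ − 1).
T₁⁴ − T₂⁴ = 1.340×10¹¹ − 5.887×10⁹ = 1.281×10¹¹ K⁴.
1/ε₁ + 1/ε₂ − 1 = 1.818 + 7.143 − 1 = 7.961.
q = 5.67×10⁻⁸ × 1.281×10¹¹ / 7.961.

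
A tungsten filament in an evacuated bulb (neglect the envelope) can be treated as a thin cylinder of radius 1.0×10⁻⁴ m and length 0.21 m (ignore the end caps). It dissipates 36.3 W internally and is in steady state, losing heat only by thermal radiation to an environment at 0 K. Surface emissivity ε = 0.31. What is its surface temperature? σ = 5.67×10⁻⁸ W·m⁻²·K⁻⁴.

T ≈ 1990 K

Steady state: internal power = radiated power, P = εσA T⁴.
Radiating area A = 2πrL = 1.319×10⁻⁴ m².
T⁴ = P/(εσA) = 36.3/(0.31·5.67×10⁻⁸·1.319×10⁻⁴) = 1.565×10¹³ K⁴.
T = (1.565×10¹³)^(1/4).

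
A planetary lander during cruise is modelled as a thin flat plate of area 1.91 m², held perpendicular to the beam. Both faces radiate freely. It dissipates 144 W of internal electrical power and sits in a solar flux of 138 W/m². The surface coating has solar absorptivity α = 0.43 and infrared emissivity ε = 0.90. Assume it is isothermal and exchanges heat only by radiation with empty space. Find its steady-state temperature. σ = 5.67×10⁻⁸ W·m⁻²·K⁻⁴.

T ≈ 191 K

At steady state, absorbed solar power + internal power = radiated power.
Absorbed: α·S·A_cross = 0.43·138·1.910 = 113.3 W (cross-section A).
Total input = 113.3 + 144 = 257.3 W.
Radiated: εσ·A_surf·T⁴ with A_surf = 2A = 3.820 m².
T⁴ = 257.3/(0.90·5.67×10⁻⁸·3.820) = 1.320×10⁹ K⁴.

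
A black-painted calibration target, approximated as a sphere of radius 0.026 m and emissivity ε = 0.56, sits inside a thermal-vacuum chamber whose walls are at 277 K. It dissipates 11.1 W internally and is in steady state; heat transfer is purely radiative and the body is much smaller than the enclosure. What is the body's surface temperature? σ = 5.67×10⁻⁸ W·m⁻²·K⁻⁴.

For a small grey body in a large enclosure, net radiated power = εσA(T⁴ − T_w⁴).
Steady state: P = εσA(T⁴ − T_w⁴) with A = 4πr² = 0.008495 m².
T⁴ = P/(εσA) + T_w⁴ = 11.1/(0.56·5.67×10⁻⁸·0.008495) + (277)⁴
    = 4.115×10¹⁰ + 5.887×10⁹ = 4.704×10¹⁰ K⁴.

T ≈ 466 K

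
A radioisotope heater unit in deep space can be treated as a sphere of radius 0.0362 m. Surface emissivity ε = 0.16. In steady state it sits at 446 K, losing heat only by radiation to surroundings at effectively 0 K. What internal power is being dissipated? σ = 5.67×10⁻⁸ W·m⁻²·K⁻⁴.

P ≈ 5.91 W

Steady state: P = εσA T⁴.
A = 4πr² = 0.01647 m²; T⁴ = (446)⁴ = 3.957×10¹⁰ K⁴.
P = 0.16 × 5.67×10⁻⁸ × 0.01647 × 3.957×10¹⁰.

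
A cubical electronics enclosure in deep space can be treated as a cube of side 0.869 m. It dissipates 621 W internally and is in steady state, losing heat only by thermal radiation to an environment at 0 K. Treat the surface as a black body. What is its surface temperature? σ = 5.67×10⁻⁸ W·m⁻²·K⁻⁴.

T ≈ 222 K

Steady state: internal power = radiated power, P = εσA T⁴.
Radiating area A = 6L² = 4.531 m².
T⁴ = P/(εσA) = 621/(1.0·5.67×10⁻⁸·4.531) = 2.417×10⁹ K⁴.
T = (2.417×10⁹)^(1/4).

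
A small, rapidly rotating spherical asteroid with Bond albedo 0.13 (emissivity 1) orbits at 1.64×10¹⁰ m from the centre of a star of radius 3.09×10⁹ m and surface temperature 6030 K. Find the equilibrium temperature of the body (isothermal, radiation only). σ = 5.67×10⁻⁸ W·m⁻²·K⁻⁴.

The star's surface emits σT_*⁴; at distance d the flux is S = σT_*⁴(R_*/d)².
S = 5.67×10⁻⁸·(6030)⁴·(3.09×10⁹/1.64×10¹⁰)² = 2.661×10⁶ W/m².
For an isothermal sphere T⁴ = (1−a)S/(4σ) = 1.021×10¹³ K⁴.

T ≈ 1790 K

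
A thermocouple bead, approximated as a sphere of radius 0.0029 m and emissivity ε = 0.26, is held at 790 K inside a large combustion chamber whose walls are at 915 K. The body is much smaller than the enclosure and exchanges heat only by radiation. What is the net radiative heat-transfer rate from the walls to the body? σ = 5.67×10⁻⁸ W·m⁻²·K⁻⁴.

P_net ≈ 0.485 W

For a small grey body in a large enclosure: P_net = εσA(T_body⁴ − T_wall⁴).
A = 4πr² = 1.057×10⁻⁴ m²; T_body⁴ − T_wall⁴ = 3.895×10¹¹ − 7.009×10¹¹ = -3.114×10¹¹ K⁴.
|P_net| = 0.26·5.67×10⁻⁸·1.057×10⁻⁴·3.114×10¹¹.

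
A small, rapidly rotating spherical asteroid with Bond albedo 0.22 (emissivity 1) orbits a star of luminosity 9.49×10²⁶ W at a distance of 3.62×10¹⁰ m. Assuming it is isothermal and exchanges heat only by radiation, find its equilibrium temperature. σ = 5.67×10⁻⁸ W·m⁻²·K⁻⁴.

T ≈ 667 K

First find the stellar flux at distance d: S = L/(4πd²) = 9.49×10²⁶/(4π·(3.62×10¹⁰)²) = 57630 W/m².
For an isothermal sphere, absorbed (1−a)S·πr² = emitted σ·4πr²·T⁴, so T⁴ = (1−a)S/(4σ).
T⁴ = 0.780·57630/(4·5.67×10⁻⁸) = 1.982×10¹¹ K⁴.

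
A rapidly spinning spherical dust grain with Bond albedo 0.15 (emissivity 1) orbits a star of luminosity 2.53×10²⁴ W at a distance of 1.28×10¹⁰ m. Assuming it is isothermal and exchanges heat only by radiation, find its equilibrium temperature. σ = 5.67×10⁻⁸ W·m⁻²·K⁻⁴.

First find the stellar flux at distance d: S = L/(4πd²) = 2.53×10²⁴/(4π·(1.28×10¹⁰)²) = 1229 W/m².
For an isothermal sphere, absorbed (1−a)S·πr² = emitted σ·4πr²·T⁴, so T⁴ = (1−a)S/(4σ).
T⁴ = 0.850·1229/(4·5.67×10⁻⁸) = 4.605×10⁹ K⁴.

T ≈ 261 K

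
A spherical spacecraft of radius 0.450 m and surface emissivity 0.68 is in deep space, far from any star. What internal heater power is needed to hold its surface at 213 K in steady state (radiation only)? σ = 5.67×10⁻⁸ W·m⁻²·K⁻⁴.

P ≈ 202 W

P = εσ·4πr²·T⁴.
4πr² = 2.545 m²; T⁴ = 2.058×10⁹ K⁴.
P = 0.68·5.67×10⁻⁸·2.545·2.058×10⁹.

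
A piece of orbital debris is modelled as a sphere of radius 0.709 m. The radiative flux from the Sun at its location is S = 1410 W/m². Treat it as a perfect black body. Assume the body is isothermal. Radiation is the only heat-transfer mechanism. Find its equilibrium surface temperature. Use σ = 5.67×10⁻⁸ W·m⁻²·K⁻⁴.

T ≈ 281 K

At equilibrium, absorbed power = emitted power.
Absorbing cross-section = πr² = 1.579 m²; emitting surface = 4πr² = 6.317 m² (ratio 4).
S·A_cross = εσ·A_surf·T⁴  ⇒  T⁴ = S/(4σ).
T⁴ = 1.00·1410/(4·5.67×10⁻⁸) = 6.217×10⁹ K⁴.
T = (6.217×10⁹)^(1/4).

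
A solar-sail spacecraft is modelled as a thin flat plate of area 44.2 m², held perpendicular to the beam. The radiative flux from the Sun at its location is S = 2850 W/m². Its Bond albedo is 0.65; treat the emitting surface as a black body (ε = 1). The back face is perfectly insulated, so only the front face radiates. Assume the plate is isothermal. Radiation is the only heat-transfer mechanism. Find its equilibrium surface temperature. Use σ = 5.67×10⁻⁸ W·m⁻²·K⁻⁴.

T ≈ 364 K

At equilibrium, absorbed power = emitted power.
Absorbing cross-section = A = 44.20 m²; emitting surface = A = 44.20 m² (ratio 1).
(1−a)S·A_cross = εσ·A_surf·T⁴  ⇒  T⁴ = (1−a)S/(1σ).
T⁴ = 0.350·2850/(1·5.67×10⁻⁸) = 1.759×10¹⁰ K⁴.
T = (1.759×10¹⁰)^(1/4).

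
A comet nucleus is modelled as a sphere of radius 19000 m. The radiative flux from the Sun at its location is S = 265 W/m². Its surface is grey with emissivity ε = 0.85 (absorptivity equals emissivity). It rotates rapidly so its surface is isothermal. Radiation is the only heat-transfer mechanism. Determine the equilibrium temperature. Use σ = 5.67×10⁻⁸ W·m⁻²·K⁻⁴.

At equilibrium, absorbed power = emitted power.
Absorbing cross-section = πr² = 1.134×10⁹ m²; emitting surface = 4πr² = 4.536×10⁹ m² (ratio 4).
εS·A_cross = εσ·A_surf·T⁴  ⇒  T⁴ = S/(4σ)   (ε cancels).
T⁴ = 265/(4·5.67×10⁻⁸) = 1.168×10⁹ K⁴.
T = (1.168×10⁹)^(1/4).

T ≈ 185 K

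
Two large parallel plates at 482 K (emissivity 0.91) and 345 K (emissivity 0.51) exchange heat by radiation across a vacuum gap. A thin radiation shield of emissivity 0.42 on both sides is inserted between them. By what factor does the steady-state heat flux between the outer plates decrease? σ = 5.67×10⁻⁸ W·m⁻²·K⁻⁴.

Without shield: q₀ = σΔ(T⁴)/(1/ε₁+1/ε₂−1) with denominator 2.060.
With shield the two gaps are in series; the resistances add: (1/ε₁+1/ε_s−1)+(1/ε_s+1/ε₂−1) = 2.480+3.342 = 5.822.
Heat-flux ratio q₀/q = 5.822/2.060.

factor ≈ 2.83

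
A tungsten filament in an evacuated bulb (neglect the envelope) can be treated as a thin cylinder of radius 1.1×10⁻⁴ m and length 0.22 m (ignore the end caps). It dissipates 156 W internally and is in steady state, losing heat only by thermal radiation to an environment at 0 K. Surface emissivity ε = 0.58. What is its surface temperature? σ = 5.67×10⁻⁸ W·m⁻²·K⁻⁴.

Steady state: internal power = radiated power, P = εσA T⁴.
Radiating area A = 2πrL = 1.521×10⁻⁴ m².
T⁴ = P/(εσA) = 156/(0.58·5.67×10⁻⁸·1.521×10⁻⁴) = 3.120×10¹³ K⁴.
T = (3.120×10¹³)^(1/4).

T ≈ 2360 K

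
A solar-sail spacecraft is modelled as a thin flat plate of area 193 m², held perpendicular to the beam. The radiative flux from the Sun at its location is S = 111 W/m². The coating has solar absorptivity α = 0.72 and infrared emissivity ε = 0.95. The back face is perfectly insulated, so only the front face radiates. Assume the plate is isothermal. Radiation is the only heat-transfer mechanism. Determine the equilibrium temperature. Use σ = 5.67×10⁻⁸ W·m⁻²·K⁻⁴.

T ≈ 196 K

At equilibrium, absorbed power = emitted power.
Absorbing cross-section = A = 193.0 m²; emitting surface = A = 193.0 m² (ratio 1).
αS·A_cross = εσ·A_surf·T⁴  ⇒  T⁴ = αS/(ε·1σ).
T⁴ = 0.720·111/(0.95·1·5.67×10⁻⁸) = 1.484×10⁹ K⁴.
T = (1.484×10⁹)^(1/4).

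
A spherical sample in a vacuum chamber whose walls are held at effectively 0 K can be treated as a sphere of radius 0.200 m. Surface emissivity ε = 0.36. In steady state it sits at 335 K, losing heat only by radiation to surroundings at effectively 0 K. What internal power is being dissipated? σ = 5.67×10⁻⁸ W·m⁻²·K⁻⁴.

P ≈ 129 W

Steady state: P = εσA T⁴.
A = 4πr² = 0.5027 m²; T⁴ = (335)⁴ = 1.259×10¹⁰ K⁴.
P = 0.36 × 5.67×10⁻⁸ × 0.5027 × 1.259×10¹⁰.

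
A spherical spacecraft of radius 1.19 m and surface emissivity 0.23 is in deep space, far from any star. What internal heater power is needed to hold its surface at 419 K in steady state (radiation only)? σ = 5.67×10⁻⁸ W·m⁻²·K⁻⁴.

P ≈ 7150 W

P = εσ·4πr²·T⁴.
4πr² = 17.80 m²; T⁴ = 3.082×10¹⁰ K⁴.
P = 0.23·5.67×10⁻⁸·17.80·3.082×10¹⁰.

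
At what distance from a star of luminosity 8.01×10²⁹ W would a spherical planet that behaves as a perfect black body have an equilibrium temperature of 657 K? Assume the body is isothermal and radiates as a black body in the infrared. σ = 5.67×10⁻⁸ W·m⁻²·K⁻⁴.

d ≈ 1.23×10¹² m

For an isothermal black-emitting sphere, (1−a)S·πr² = σ·4πr²·T⁴ ⇒ S = 4σT⁴/(1−a).
S = 4·5.67×10⁻⁸·(657)⁴/1.00 = 42260 W/m².
Flux falls as S = L/(4πd²), so d = √(L/(4πS)) = √(8.01×10²⁹/(4π·42260)).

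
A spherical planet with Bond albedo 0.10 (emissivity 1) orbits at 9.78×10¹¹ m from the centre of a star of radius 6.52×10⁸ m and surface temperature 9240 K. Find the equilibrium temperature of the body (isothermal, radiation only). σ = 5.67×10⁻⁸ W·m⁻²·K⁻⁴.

The star's surface emits σT_*⁴; at distance d the flux is S = σT_*⁴(R_*/d)².
S = 5.67×10⁻⁸·(9240)⁴·(6.52×10⁸/9.78×10¹¹)² = 183.7 W/m².
For an isothermal sphere T⁴ = (1−a)S/(4σ) = 7.289×10⁸ K⁴.

T ≈ 164 K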